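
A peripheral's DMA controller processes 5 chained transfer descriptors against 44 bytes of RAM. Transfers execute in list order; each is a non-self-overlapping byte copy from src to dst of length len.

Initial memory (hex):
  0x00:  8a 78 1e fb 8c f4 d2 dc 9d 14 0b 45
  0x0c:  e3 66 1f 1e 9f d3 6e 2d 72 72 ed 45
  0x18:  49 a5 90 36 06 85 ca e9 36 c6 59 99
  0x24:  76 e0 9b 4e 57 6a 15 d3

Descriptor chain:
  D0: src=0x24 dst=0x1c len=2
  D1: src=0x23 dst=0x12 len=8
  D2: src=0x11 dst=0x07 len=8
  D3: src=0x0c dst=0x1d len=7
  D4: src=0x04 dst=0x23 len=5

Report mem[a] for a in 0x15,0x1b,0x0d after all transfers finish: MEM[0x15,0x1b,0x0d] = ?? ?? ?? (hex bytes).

[0] 0x24->0x1c len=2 : 76 e0
[1] 0x23->0x12 len=8 : 99 76 e0 9b 4e 57 6a 15
[2] 0x11->0x07 len=8 : d3 99 76 e0 9b 4e 57 6a
[3] 0x0c->0x1d len=7 : 4e 57 6a 1e 9f d3 99
[4] 0x04->0x23 len=5 : 8c f4 d2 d3 99
query mem[0x15]=0x9b, mem[0x1b]=0x36, mem[0x0d]=0x57

MEM[0x15,0x1b,0x0d] = 9b 36 57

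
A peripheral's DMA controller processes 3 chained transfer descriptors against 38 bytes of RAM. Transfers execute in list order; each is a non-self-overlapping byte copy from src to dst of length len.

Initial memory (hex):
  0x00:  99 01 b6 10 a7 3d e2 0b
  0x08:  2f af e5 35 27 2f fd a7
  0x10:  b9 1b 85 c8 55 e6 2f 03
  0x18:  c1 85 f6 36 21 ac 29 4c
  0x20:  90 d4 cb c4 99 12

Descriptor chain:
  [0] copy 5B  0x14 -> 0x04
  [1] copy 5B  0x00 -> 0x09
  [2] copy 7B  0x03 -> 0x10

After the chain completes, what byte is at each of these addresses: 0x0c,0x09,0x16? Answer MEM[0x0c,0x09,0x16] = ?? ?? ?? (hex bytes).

#0 dst[0x04+5] := {0x55,0xe6,0x2f,0x03,0xc1}
#1 dst[0x09+5] := {0x99,0x01,0xb6,0x10,0x55}
#2 dst[0x10+7] := {0x10,0x55,0xe6,0x2f,0x03,0xc1,0x99}
query mem[0x0c]=0x10, mem[0x09]=0x99, mem[0x16]=0x99

MEM[0x0c,0x09,0x16] = 10 99 99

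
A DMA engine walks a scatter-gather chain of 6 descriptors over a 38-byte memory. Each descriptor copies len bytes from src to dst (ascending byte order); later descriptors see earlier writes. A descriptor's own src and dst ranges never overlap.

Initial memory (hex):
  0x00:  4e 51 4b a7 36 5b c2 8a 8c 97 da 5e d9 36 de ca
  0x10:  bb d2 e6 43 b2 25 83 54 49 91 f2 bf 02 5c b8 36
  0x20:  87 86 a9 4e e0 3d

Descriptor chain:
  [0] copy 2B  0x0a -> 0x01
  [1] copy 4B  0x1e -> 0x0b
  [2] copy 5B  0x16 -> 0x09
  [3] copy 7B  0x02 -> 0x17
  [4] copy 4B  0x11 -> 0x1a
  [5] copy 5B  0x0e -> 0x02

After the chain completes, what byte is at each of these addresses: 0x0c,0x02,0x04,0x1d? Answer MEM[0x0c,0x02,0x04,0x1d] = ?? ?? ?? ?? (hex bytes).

MEM[0x0c,0x02,0x04,0x1d] = 91 86 bb b2

#0 dst[0x01+2] := {0xda,0x5e}
#1 dst[0x0b+4] := {0xb8,0x36,0x87,0x86}
#2 dst[0x09+5] := {0x83,0x54,0x49,0x91,0xf2}
#3 dst[0x17+7] := {0x5e,0xa7,0x36,0x5b,0xc2,0x8a,0x8c}
#4 dst[0x1a+4] := {0xd2,0xe6,0x43,0xb2}
#5 dst[0x02+5] := {0x86,0xca,0xbb,0xd2,0xe6}
query mem[0x0c]=0x91, mem[0x02]=0x86, mem[0x04]=0xbb, mem[0x1d]=0xb2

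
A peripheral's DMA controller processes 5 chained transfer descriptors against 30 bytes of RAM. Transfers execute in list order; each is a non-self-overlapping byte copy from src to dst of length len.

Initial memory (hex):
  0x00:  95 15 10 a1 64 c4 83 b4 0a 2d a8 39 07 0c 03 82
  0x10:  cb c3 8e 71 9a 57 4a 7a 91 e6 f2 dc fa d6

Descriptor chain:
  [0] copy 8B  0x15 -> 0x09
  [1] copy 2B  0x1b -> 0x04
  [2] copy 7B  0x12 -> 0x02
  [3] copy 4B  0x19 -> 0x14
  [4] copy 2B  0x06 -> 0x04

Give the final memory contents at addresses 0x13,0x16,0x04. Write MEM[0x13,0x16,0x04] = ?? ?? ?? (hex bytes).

MEM[0x13,0x16,0x04] = 71 dc 4a

[0] 0x15->0x09 len=8 : 57 4a 7a 91 e6 f2 dc fa
[1] 0x1b->0x04 len=2 : dc fa
[2] 0x12->0x02 len=7 : 8e 71 9a 57 4a 7a 91
[3] 0x19->0x14 len=4 : e6 f2 dc fa
[4] 0x06->0x04 len=2 : 4a 7a
query mem[0x13]=0x71, mem[0x16]=0xdc, mem[0x04]=0x4a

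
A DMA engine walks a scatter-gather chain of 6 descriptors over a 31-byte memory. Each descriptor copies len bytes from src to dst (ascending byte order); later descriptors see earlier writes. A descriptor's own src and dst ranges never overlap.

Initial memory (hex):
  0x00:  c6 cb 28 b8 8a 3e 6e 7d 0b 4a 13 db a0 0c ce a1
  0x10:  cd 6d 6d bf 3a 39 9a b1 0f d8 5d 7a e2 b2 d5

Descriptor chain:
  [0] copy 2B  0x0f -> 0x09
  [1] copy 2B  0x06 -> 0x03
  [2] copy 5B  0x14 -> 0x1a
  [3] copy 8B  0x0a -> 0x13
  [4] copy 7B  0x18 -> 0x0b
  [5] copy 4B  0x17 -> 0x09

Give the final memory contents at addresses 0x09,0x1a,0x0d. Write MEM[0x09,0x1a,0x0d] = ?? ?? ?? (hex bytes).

[0] 0x0f->0x09 len=2 : a1 cd
[1] 0x06->0x03 len=2 : 6e 7d
[2] 0x14->0x1a len=5 : 3a 39 9a b1 0f
[3] 0x0a->0x13 len=8 : cd db a0 0c ce a1 cd 6d
[4] 0x18->0x0b len=7 : a1 cd 6d 39 9a b1 0f
[5] 0x17->0x09 len=4 : ce a1 cd 6d
query mem[0x09]=0xce, mem[0x1a]=0x6d, mem[0x0d]=0x6d

MEM[0x09,0x1a,0x0d] = ce 6d 6d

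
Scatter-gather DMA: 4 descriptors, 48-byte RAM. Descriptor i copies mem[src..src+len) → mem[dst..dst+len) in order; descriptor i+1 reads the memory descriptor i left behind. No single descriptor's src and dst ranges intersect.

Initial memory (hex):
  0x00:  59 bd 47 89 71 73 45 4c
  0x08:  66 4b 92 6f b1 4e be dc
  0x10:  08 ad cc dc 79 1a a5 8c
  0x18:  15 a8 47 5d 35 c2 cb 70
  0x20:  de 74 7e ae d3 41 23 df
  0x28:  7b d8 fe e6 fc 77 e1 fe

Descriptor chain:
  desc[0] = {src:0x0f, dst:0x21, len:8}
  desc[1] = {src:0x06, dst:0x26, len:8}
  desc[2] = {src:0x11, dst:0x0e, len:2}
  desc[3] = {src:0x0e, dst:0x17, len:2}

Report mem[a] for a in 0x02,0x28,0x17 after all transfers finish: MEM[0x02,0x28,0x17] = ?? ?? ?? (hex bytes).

D0: mem[0x21..0x28] <- [dc 08 ad cc dc 79 1a a5]
D1: mem[0x26..0x2d] <- [45 4c 66 4b 92 6f b1 4e]
D2: mem[0x0e..0x0f] <- [ad cc]
D3: mem[0x17..0x18] <- [ad cc]
query mem[0x02]=0x47, mem[0x28]=0x66, mem[0x17]=0xad

MEM[0x02,0x28,0x17] = 47 66 ad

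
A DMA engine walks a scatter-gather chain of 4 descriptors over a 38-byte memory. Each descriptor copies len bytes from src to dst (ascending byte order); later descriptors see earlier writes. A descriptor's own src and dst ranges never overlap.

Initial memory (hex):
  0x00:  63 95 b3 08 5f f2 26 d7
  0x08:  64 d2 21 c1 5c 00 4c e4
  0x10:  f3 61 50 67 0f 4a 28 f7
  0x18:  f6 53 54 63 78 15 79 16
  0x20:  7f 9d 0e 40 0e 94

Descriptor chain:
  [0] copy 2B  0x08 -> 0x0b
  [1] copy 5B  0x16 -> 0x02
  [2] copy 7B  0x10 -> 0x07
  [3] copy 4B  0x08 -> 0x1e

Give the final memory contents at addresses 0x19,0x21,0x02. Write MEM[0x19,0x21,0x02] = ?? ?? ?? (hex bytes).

  after D0: wrote 2B at 0x0b = 64d2
  after D1: wrote 5B at 0x02 = 28f7f65354
  after D2: wrote 7B at 0x07 = f36150670f4a28
  after D3: wrote 4B at 0x1e = 6150670f
query mem[0x19]=0x53, mem[0x21]=0x0f, mem[0x02]=0x28

MEM[0x19,0x21,0x02] = 53 0f 28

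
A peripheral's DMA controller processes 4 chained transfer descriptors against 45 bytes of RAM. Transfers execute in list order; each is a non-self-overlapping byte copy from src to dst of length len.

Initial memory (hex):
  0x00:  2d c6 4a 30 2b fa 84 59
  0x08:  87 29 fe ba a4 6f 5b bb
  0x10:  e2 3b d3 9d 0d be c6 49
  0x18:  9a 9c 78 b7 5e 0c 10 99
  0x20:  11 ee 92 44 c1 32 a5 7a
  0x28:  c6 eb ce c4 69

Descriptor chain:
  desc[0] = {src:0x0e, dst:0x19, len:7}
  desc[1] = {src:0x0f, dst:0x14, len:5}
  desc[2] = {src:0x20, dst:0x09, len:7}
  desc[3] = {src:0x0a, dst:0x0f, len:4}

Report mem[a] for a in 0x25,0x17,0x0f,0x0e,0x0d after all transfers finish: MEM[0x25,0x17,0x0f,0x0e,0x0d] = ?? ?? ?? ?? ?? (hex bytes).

  after D0: wrote 7B at 0x19 = 5bbbe23bd39d0d
  after D1: wrote 5B at 0x14 = bbe23bd39d
  after D2: wrote 7B at 0x09 = 11ee9244c132a5
  after D3: wrote 4B at 0x0f = ee9244c1
query mem[0x25]=0x32, mem[0x17]=0xd3, mem[0x0f]=0xee, mem[0x0e]=0x32, mem[0x0d]=0xc1

MEM[0x25,0x17,0x0f,0x0e,0x0d] = 32 d3 ee 32 c1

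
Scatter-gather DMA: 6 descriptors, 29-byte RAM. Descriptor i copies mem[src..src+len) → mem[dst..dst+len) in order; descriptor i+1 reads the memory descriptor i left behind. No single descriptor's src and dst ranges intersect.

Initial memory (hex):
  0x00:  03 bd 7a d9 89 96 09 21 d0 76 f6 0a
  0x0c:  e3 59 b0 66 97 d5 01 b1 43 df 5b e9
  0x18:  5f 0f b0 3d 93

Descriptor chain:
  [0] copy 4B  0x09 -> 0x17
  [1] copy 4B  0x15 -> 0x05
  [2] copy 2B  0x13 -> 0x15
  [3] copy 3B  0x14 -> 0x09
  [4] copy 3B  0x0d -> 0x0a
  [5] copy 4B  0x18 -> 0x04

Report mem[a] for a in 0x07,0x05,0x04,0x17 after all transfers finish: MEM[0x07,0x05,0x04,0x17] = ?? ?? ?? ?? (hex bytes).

#0 dst[0x17+4] := {0x76,0xf6,0x0a,0xe3}
#1 dst[0x05+4] := {0xdf,0x5b,0x76,0xf6}
#2 dst[0x15+2] := {0xb1,0x43}
#3 dst[0x09+3] := {0x43,0xb1,0x43}
#4 dst[0x0a+3] := {0x59,0xb0,0x66}
#5 dst[0x04+4] := {0xf6,0x0a,0xe3,0x3d}
query mem[0x07]=0x3d, mem[0x05]=0x0a, mem[0x04]=0xf6, mem[0x17]=0x76

MEM[0x07,0x05,0x04,0x17] = 3d 0a f6 76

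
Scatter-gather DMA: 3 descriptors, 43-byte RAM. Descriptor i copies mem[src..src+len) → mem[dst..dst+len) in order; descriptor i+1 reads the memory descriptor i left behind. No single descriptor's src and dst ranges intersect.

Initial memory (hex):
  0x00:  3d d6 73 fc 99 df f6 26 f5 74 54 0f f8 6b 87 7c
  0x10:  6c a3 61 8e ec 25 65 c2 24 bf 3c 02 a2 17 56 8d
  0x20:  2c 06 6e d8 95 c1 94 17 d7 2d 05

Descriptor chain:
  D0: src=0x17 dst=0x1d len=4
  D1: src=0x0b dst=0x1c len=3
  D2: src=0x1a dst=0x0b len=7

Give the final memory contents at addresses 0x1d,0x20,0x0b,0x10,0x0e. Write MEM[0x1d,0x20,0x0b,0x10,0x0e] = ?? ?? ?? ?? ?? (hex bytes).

D0: mem[0x1d..0x20] <- [c2 24 bf 3c]
D1: mem[0x1c..0x1e] <- [0f f8 6b]
D2: mem[0x0b..0x11] <- [3c 02 0f f8 6b bf 3c]
query mem[0x1d]=0xf8, mem[0x20]=0x3c, mem[0x0b]=0x3c, mem[0x10]=0xbf, mem[0x0e]=0xf8

MEM[0x1d,0x20,0x0b,0x10,0x0e] = f8 3c 3c bf f8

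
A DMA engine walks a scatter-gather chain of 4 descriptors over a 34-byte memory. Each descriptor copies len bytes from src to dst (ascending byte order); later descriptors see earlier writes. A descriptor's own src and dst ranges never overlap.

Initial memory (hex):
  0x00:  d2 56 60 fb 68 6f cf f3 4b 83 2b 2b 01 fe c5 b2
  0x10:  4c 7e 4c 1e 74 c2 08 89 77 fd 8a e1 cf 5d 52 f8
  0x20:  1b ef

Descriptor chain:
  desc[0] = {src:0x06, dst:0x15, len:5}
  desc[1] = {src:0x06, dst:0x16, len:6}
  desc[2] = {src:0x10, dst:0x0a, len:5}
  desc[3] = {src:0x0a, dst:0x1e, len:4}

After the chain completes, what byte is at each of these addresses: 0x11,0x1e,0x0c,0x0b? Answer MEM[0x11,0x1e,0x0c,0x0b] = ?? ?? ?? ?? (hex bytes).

[0] 0x06->0x15 len=5 : cf f3 4b 83 2b
[1] 0x06->0x16 len=6 : cf f3 4b 83 2b 2b
[2] 0x10->0x0a len=5 : 4c 7e 4c 1e 74
[3] 0x0a->0x1e len=4 : 4c 7e 4c 1e
query mem[0x11]=0x7e, mem[0x1e]=0x4c, mem[0x0c]=0x4c, mem[0x0b]=0x7e

MEM[0x11,0x1e,0x0c,0x0b] = 7e 4c 4c 7e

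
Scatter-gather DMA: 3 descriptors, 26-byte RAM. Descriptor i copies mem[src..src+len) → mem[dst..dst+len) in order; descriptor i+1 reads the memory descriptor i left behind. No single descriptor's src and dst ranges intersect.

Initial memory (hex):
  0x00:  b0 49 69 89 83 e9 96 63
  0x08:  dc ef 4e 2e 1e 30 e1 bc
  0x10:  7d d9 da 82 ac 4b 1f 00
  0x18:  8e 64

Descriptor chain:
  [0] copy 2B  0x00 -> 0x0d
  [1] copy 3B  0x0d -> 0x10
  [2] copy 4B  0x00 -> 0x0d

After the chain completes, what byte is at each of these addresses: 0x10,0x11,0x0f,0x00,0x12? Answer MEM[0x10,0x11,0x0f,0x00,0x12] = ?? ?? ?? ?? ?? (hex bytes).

MEM[0x10,0x11,0x0f,0x00,0x12] = 89 49 69 b0 bc

  after D0: wrote 2B at 0x0d = b049
  after D1: wrote 3B at 0x10 = b049bc
  after D2: wrote 4B at 0x0d = b0496989
query mem[0x10]=0x89, mem[0x11]=0x49, mem[0x0f]=0x69, mem[0x00]=0xb0, mem[0x12]=0xbc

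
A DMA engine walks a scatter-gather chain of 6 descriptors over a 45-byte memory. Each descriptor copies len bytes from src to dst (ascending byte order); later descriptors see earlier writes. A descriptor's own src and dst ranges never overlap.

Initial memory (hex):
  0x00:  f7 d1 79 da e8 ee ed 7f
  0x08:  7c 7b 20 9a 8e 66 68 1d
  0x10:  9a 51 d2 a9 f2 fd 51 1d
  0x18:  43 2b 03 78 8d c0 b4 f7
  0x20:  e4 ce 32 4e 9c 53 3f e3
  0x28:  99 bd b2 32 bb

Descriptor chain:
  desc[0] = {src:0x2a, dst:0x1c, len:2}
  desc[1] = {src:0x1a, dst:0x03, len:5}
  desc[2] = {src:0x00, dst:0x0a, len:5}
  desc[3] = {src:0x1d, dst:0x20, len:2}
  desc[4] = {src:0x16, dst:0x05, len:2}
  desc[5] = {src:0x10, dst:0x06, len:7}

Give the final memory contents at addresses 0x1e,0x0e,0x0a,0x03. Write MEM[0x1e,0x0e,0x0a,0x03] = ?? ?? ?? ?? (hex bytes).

MEM[0x1e,0x0e,0x0a,0x03] = b4 78 f2 03

#0 dst[0x1c+2] := {0xb2,0x32}
#1 dst[0x03+5] := {0x03,0x78,0xb2,0x32,0xb4}
#2 dst[0x0a+5] := {0xf7,0xd1,0x79,0x03,0x78}
#3 dst[0x20+2] := {0x32,0xb4}
#4 dst[0x05+2] := {0x51,0x1d}
#5 dst[0x06+7] := {0x9a,0x51,0xd2,0xa9,0xf2,0xfd,0x51}
query mem[0x1e]=0xb4, mem[0x0e]=0x78, mem[0x0a]=0xf2, mem[0x03]=0x03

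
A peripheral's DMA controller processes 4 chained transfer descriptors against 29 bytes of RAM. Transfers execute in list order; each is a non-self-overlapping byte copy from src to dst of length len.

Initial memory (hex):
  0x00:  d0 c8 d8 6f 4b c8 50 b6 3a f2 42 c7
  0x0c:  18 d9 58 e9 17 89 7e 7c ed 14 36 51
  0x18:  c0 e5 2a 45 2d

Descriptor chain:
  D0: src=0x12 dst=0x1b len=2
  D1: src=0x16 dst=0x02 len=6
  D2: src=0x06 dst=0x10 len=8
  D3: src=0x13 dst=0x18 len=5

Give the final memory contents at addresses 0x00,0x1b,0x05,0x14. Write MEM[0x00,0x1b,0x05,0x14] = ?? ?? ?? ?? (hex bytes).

MEM[0x00,0x1b,0x05,0x14] = d0 18 e5 42

#0 dst[0x1b+2] := {0x7e,0x7c}
#1 dst[0x02+6] := {0x36,0x51,0xc0,0xe5,0x2a,0x7e}
#2 dst[0x10+8] := {0x2a,0x7e,0x3a,0xf2,0x42,0xc7,0x18,0xd9}
#3 dst[0x18+5] := {0xf2,0x42,0xc7,0x18,0xd9}
query mem[0x00]=0xd0, mem[0x1b]=0x18, mem[0x05]=0xe5, mem[0x14]=0x42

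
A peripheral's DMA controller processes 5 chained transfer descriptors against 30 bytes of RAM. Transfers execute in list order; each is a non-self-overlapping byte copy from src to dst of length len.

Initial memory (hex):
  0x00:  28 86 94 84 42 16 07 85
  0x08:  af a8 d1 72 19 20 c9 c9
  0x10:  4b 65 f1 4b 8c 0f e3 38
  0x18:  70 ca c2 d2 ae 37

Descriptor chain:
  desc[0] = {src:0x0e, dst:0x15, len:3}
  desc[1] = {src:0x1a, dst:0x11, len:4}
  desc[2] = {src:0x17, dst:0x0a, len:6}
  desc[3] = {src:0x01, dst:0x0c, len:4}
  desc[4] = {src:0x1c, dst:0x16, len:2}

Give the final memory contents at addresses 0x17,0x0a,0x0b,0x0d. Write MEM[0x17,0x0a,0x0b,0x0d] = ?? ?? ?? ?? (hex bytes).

MEM[0x17,0x0a,0x0b,0x0d] = 37 4b 70 94

  after D0: wrote 3B at 0x15 = c9c94b
  after D1: wrote 4B at 0x11 = c2d2ae37
  after D2: wrote 6B at 0x0a = 4b70cac2d2ae
  after D3: wrote 4B at 0x0c = 86948442
  after D4: wrote 2B at 0x16 = ae37
query mem[0x17]=0x37, mem[0x0a]=0x4b, mem[0x0b]=0x70, mem[0x0d]=0x94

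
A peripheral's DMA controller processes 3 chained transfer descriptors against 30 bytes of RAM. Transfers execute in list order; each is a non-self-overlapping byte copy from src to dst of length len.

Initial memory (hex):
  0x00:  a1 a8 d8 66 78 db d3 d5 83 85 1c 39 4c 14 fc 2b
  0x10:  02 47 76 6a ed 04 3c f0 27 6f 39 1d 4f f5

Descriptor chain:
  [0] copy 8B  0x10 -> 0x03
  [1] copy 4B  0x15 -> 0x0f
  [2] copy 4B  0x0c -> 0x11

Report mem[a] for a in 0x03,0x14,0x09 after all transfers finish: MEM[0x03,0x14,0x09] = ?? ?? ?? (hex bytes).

D0: mem[0x03..0x0a] <- [02 47 76 6a ed 04 3c f0]
D1: mem[0x0f..0x12] <- [04 3c f0 27]
D2: mem[0x11..0x14] <- [4c 14 fc 04]
query mem[0x03]=0x02, mem[0x14]=0x04, mem[0x09]=0x3c

MEM[0x03,0x14,0x09] = 02 04 3c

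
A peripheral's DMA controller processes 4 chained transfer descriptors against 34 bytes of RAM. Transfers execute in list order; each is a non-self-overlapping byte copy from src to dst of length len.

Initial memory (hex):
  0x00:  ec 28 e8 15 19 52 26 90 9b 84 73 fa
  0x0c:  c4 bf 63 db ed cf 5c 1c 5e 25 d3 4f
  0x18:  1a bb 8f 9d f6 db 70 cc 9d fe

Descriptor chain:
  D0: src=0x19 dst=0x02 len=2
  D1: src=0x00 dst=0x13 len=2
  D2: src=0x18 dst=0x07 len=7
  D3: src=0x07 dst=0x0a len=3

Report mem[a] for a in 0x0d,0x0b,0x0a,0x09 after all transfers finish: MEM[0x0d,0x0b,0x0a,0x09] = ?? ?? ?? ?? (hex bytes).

  after D0: wrote 2B at 0x02 = bb8f
  after D1: wrote 2B at 0x13 = ec28
  after D2: wrote 7B at 0x07 = 1abb8f9df6db70
  after D3: wrote 3B at 0x0a = 1abb8f
query mem[0x0d]=0x70, mem[0x0b]=0xbb, mem[0x0a]=0x1a, mem[0x09]=0x8f

MEM[0x0d,0x0b,0x0a,0x09] = 70 bb 1a 8f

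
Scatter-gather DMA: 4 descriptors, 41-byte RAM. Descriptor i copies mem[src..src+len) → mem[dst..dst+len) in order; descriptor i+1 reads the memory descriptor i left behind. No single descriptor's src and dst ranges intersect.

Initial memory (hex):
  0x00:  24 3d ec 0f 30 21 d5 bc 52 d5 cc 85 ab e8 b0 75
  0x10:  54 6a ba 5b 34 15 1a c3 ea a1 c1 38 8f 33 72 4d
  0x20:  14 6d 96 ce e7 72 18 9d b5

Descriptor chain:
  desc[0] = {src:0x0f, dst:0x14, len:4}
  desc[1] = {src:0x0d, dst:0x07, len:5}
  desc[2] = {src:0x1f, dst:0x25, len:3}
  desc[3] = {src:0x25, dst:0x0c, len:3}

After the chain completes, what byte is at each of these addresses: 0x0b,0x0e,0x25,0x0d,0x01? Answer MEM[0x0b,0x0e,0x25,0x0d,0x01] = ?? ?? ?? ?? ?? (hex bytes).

MEM[0x0b,0x0e,0x25,0x0d,0x01] = 6a 6d 4d 14 3d

#0 dst[0x14+4] := {0x75,0x54,0x6a,0xba}
#1 dst[0x07+5] := {0xe8,0xb0,0x75,0x54,0x6a}
#2 dst[0x25+3] := {0x4d,0x14,0x6d}
#3 dst[0x0c+3] := {0x4d,0x14,0x6d}
query mem[0x0b]=0x6a, mem[0x0e]=0x6d, mem[0x25]=0x4d, mem[0x0d]=0x14, mem[0x01]=0x3d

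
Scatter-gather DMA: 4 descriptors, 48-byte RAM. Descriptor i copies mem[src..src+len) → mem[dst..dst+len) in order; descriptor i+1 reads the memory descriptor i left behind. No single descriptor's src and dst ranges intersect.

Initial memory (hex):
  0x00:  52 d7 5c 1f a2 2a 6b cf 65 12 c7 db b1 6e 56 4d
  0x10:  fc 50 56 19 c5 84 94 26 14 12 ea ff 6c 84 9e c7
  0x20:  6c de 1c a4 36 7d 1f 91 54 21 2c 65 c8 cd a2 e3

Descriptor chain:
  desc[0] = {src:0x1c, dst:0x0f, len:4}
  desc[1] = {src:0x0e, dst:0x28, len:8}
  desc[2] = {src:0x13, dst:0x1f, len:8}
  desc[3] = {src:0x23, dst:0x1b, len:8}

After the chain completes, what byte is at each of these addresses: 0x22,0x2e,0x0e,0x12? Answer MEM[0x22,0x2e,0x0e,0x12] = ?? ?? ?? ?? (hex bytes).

[0] 0x1c->0x0f len=4 : 6c 84 9e c7
[1] 0x0e->0x28 len=8 : 56 6c 84 9e c7 19 c5 84
[2] 0x13->0x1f len=8 : 19 c5 84 94 26 14 12 ea
[3] 0x23->0x1b len=8 : 26 14 12 ea 91 56 6c 84
query mem[0x22]=0x84, mem[0x2e]=0xc5, mem[0x0e]=0x56, mem[0x12]=0xc7

MEM[0x22,0x2e,0x0e,0x12] = 84 c5 56 c7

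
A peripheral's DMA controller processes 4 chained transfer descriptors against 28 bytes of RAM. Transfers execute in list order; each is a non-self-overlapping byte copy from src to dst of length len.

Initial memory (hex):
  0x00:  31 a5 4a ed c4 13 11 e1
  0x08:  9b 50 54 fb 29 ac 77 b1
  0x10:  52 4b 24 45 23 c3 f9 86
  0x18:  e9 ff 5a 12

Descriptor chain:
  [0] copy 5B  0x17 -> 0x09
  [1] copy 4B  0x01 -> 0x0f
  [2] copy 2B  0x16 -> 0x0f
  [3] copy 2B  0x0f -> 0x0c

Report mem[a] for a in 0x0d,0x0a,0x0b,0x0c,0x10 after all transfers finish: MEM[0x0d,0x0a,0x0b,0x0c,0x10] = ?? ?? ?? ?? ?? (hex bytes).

  after D0: wrote 5B at 0x09 = 86e9ff5a12
  after D1: wrote 4B at 0x0f = a54aedc4
  after D2: wrote 2B at 0x0f = f986
  after D3: wrote 2B at 0x0c = f986
query mem[0x0d]=0x86, mem[0x0a]=0xe9, mem[0x0b]=0xff, mem[0x0c]=0xf9, mem[0x10]=0x86

MEM[0x0d,0x0a,0x0b,0x0c,0x10] = 86 e9 ff f9 86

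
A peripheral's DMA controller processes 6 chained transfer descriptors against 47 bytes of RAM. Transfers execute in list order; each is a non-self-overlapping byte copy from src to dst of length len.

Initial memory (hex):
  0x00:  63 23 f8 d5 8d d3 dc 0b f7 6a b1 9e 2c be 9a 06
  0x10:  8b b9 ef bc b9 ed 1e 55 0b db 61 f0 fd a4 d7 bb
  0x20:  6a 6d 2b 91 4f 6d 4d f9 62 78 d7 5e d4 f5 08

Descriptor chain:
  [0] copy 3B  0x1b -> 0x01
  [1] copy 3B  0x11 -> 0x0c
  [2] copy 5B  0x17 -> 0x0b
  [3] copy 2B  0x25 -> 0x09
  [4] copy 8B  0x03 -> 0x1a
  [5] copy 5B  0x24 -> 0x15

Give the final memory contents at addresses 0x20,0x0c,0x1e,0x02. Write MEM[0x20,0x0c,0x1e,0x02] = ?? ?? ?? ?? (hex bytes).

  after D0: wrote 3B at 0x01 = f0fda4
  after D1: wrote 3B at 0x0c = b9efbc
  after D2: wrote 5B at 0x0b = 550bdb61f0
  after D3: wrote 2B at 0x09 = 6d4d
  after D4: wrote 8B at 0x1a = a48dd3dc0bf76d4d
  after D5: wrote 5B at 0x15 = 4f6d4df962
query mem[0x20]=0x6d, mem[0x0c]=0x0b, mem[0x1e]=0x0b, mem[0x02]=0xfd

MEM[0x20,0x0c,0x1e,0x02] = 6d 0b 0b fd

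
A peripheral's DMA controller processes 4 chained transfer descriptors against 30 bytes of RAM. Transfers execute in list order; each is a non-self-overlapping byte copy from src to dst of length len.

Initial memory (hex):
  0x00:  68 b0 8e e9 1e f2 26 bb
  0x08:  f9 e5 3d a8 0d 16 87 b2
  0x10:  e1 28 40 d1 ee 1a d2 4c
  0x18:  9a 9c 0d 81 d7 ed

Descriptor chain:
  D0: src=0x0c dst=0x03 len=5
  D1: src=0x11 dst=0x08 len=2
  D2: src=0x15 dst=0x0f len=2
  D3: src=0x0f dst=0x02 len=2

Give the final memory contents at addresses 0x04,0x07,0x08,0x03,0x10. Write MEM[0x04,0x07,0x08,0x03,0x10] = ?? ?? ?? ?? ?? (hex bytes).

MEM[0x04,0x07,0x08,0x03,0x10] = 16 e1 28 d2 d2

#0 dst[0x03+5] := {0x0d,0x16,0x87,0xb2,0xe1}
#1 dst[0x08+2] := {0x28,0x40}
#2 dst[0x0f+2] := {0x1a,0xd2}
#3 dst[0x02+2] := {0x1a,0xd2}
query mem[0x04]=0x16, mem[0x07]=0xe1, mem[0x08]=0x28, mem[0x03]=0xd2, mem[0x10]=0xd2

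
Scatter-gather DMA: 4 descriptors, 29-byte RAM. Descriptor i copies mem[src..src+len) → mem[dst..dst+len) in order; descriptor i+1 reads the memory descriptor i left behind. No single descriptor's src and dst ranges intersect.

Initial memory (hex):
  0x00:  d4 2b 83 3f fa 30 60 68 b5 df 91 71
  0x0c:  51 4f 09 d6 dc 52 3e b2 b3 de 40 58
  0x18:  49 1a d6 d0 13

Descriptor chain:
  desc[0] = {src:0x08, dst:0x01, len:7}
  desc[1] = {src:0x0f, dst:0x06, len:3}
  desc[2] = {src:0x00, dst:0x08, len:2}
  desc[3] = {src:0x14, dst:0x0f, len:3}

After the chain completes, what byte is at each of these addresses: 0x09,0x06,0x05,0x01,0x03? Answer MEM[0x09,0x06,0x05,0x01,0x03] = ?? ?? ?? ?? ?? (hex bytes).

#0 dst[0x01+7] := {0xb5,0xdf,0x91,0x71,0x51,0x4f,0x09}
#1 dst[0x06+3] := {0xd6,0xdc,0x52}
#2 dst[0x08+2] := {0xd4,0xb5}
#3 dst[0x0f+3] := {0xb3,0xde,0x40}
query mem[0x09]=0xb5, mem[0x06]=0xd6, mem[0x05]=0x51, mem[0x01]=0xb5, mem[0x03]=0x91

MEM[0x09,0x06,0x05,0x01,0x03] = b5 d6 51 b5 91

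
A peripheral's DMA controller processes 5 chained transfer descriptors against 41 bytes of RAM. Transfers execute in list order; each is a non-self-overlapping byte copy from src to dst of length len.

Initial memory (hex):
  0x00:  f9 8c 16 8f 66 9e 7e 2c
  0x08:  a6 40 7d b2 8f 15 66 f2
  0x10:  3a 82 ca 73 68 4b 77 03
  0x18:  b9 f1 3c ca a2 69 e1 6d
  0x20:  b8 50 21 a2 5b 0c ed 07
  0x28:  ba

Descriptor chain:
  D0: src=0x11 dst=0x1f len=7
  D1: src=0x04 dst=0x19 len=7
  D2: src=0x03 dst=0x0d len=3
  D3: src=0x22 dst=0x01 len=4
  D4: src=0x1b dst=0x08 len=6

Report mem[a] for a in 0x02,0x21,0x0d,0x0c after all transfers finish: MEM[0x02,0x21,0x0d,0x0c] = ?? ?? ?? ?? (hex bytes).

MEM[0x02,0x21,0x0d,0x0c] = 4b 73 ca 7d

D0: mem[0x1f..0x25] <- [82 ca 73 68 4b 77 03]
D1: mem[0x19..0x1f] <- [66 9e 7e 2c a6 40 7d]
D2: mem[0x0d..0x0f] <- [8f 66 9e]
D3: mem[0x01..0x04] <- [68 4b 77 03]
D4: mem[0x08..0x0d] <- [7e 2c a6 40 7d ca]
query mem[0x02]=0x4b, mem[0x21]=0x73, mem[0x0d]=0xca, mem[0x0c]=0x7d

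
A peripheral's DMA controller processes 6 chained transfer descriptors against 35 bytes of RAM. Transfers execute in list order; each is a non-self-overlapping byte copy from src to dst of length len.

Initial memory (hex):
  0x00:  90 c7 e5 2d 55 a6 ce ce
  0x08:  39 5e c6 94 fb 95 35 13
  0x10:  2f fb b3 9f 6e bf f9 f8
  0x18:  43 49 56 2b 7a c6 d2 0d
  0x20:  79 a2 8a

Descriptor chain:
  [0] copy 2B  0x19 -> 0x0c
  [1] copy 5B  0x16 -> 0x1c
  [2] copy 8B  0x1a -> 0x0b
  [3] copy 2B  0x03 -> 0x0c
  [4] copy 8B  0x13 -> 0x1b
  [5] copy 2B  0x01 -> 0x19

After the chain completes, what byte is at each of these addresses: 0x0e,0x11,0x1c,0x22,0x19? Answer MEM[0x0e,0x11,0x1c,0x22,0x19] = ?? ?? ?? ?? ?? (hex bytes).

MEM[0x0e,0x11,0x1c,0x22,0x19] = f8 56 6e 56 c7

#0 dst[0x0c+2] := {0x49,0x56}
#1 dst[0x1c+5] := {0xf9,0xf8,0x43,0x49,0x56}
#2 dst[0x0b+8] := {0x56,0x2b,0xf9,0xf8,0x43,0x49,0x56,0xa2}
#3 dst[0x0c+2] := {0x2d,0x55}
#4 dst[0x1b+8] := {0x9f,0x6e,0xbf,0xf9,0xf8,0x43,0x49,0x56}
#5 dst[0x19+2] := {0xc7,0xe5}
query mem[0x0e]=0xf8, mem[0x11]=0x56, mem[0x1c]=0x6e, mem[0x22]=0x56, mem[0x19]=0xc7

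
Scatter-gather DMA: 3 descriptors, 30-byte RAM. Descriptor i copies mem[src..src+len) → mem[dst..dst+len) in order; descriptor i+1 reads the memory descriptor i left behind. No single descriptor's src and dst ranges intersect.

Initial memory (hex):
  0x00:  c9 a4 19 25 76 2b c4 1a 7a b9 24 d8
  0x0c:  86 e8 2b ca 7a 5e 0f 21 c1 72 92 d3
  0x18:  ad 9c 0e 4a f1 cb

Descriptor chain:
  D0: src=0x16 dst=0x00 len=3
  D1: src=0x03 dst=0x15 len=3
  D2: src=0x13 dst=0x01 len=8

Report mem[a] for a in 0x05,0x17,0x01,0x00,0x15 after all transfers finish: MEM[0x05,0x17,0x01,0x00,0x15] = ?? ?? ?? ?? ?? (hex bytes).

#0 dst[0x00+3] := {0x92,0xd3,0xad}
#1 dst[0x15+3] := {0x25,0x76,0x2b}
#2 dst[0x01+8] := {0x21,0xc1,0x25,0x76,0x2b,0xad,0x9c,0x0e}
query mem[0x05]=0x2b, mem[0x17]=0x2b, mem[0x01]=0x21, mem[0x00]=0x92, mem[0x15]=0x25

MEM[0x05,0x17,0x01,0x00,0x15] = 2b 2b 21 92 25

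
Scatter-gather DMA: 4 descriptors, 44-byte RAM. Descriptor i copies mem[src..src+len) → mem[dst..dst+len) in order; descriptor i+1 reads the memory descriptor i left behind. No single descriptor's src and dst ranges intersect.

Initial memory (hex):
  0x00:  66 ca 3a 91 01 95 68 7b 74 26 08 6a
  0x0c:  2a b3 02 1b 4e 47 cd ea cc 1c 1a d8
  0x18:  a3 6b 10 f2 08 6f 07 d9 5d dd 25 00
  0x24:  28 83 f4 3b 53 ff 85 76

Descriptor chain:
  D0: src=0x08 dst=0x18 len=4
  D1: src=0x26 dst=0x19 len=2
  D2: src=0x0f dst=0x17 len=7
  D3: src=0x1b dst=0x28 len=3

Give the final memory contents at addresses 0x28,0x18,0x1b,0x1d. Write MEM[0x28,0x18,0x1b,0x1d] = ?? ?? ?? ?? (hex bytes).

MEM[0x28,0x18,0x1b,0x1d] = ea 4e ea 1c

  after D0: wrote 4B at 0x18 = 7426086a
  after D1: wrote 2B at 0x19 = f43b
  after D2: wrote 7B at 0x17 = 1b4e47cdeacc1c
  after D3: wrote 3B at 0x28 = eacc1c
query mem[0x28]=0xea, mem[0x18]=0x4e, mem[0x1b]=0xea, mem[0x1d]=0x1c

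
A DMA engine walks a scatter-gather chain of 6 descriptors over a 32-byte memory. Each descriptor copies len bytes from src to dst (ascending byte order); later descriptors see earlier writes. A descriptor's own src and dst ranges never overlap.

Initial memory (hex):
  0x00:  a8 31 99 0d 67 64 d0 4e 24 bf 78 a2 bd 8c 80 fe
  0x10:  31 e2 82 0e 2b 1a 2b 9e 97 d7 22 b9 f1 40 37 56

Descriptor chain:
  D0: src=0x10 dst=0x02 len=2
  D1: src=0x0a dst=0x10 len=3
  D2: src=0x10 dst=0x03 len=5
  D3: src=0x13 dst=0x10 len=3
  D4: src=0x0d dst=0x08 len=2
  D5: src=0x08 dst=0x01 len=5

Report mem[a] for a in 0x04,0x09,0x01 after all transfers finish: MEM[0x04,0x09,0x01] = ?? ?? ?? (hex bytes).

  after D0: wrote 2B at 0x02 = 31e2
  after D1: wrote 3B at 0x10 = 78a2bd
  after D2: wrote 5B at 0x03 = 78a2bd0e2b
  after D3: wrote 3B at 0x10 = 0e2b1a
  after D4: wrote 2B at 0x08 = 8c80
  after D5: wrote 5B at 0x01 = 8c8078a2bd
query mem[0x04]=0xa2, mem[0x09]=0x80, mem[0x01]=0x8c

MEM[0x04,0x09,0x01] = a2 80 8c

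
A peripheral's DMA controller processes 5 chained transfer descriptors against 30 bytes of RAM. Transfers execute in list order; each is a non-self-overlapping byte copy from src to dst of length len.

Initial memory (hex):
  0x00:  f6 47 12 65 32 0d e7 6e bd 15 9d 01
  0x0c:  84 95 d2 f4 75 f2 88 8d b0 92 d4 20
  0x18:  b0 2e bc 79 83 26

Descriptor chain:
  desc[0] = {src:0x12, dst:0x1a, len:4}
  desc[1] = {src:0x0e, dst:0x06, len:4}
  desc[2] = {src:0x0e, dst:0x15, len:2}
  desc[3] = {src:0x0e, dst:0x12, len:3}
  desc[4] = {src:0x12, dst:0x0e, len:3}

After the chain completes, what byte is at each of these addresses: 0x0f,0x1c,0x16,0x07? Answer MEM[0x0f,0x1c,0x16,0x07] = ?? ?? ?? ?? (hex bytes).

[0] 0x12->0x1a len=4 : 88 8d b0 92
[1] 0x0e->0x06 len=4 : d2 f4 75 f2
[2] 0x0e->0x15 len=2 : d2 f4
[3] 0x0e->0x12 len=3 : d2 f4 75
[4] 0x12->0x0e len=3 : d2 f4 75
query mem[0x0f]=0xf4, mem[0x1c]=0xb0, mem[0x16]=0xf4, mem[0x07]=0xf4

MEM[0x0f,0x1c,0x16,0x07] = f4 b0 f4 f4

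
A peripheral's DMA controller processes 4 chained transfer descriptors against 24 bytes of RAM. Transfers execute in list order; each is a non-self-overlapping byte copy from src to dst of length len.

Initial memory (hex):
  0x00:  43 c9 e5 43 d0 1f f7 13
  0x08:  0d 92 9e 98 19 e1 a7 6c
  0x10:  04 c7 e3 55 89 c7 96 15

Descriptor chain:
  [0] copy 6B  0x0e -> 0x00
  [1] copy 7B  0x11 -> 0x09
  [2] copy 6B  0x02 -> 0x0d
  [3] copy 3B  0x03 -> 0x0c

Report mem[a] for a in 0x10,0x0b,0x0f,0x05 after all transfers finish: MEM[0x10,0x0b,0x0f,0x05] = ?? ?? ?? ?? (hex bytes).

D0: mem[0x00..0x05] <- [a7 6c 04 c7 e3 55]
D1: mem[0x09..0x0f] <- [c7 e3 55 89 c7 96 15]
D2: mem[0x0d..0x12] <- [04 c7 e3 55 f7 13]
D3: mem[0x0c..0x0e] <- [c7 e3 55]
query mem[0x10]=0x55, mem[0x0b]=0x55, mem[0x0f]=0xe3, mem[0x05]=0x55

MEM[0x10,0x0b,0x0f,0x05] = 55 55 e3 55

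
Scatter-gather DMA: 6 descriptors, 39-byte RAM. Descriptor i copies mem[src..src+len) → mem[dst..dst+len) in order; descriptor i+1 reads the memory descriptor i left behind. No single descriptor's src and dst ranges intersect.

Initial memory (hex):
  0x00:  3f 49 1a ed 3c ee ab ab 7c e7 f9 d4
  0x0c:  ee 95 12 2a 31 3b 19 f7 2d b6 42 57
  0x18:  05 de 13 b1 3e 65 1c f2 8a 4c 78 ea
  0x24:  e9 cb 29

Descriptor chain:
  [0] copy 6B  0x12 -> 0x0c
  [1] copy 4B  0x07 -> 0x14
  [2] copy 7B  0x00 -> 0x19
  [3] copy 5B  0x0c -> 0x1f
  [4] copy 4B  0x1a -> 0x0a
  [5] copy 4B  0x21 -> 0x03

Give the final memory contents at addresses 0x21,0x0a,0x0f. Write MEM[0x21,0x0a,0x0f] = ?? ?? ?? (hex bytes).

#0 dst[0x0c+6] := {0x19,0xf7,0x2d,0xb6,0x42,0x57}
#1 dst[0x14+4] := {0xab,0x7c,0xe7,0xf9}
#2 dst[0x19+7] := {0x3f,0x49,0x1a,0xed,0x3c,0xee,0xab}
#3 dst[0x1f+5] := {0x19,0xf7,0x2d,0xb6,0x42}
#4 dst[0x0a+4] := {0x49,0x1a,0xed,0x3c}
#5 dst[0x03+4] := {0x2d,0xb6,0x42,0xe9}
query mem[0x21]=0x2d, mem[0x0a]=0x49, mem[0x0f]=0xb6

MEM[0x21,0x0a,0x0f] = 2d 49 b6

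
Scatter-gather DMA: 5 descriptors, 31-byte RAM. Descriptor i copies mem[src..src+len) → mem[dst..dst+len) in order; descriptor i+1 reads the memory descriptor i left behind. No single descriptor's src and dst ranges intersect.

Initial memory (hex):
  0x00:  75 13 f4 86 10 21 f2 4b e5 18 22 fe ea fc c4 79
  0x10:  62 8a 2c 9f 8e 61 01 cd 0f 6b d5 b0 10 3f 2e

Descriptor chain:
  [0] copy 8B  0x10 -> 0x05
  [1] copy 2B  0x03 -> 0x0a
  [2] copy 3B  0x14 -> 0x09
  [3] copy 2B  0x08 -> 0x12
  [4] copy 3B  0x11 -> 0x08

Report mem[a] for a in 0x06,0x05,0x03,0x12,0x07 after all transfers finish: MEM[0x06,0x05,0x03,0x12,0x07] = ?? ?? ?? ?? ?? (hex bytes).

MEM[0x06,0x05,0x03,0x12,0x07] = 8a 62 86 9f 2c

[0] 0x10->0x05 len=8 : 62 8a 2c 9f 8e 61 01 cd
[1] 0x03->0x0a len=2 : 86 10
[2] 0x14->0x09 len=3 : 8e 61 01
[3] 0x08->0x12 len=2 : 9f 8e
[4] 0x11->0x08 len=3 : 8a 9f 8e
query mem[0x06]=0x8a, mem[0x05]=0x62, mem[0x03]=0x86, mem[0x12]=0x9f, mem[0x07]=0x2c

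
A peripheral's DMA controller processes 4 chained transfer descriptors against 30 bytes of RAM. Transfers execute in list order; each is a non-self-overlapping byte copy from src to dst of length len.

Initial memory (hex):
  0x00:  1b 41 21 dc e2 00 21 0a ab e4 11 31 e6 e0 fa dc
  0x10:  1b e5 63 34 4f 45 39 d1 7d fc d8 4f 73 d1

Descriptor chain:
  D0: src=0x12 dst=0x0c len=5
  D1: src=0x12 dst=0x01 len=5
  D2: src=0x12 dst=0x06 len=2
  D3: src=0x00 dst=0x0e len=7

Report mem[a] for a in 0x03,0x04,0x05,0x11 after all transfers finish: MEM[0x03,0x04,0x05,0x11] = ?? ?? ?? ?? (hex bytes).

D0: mem[0x0c..0x10] <- [63 34 4f 45 39]
D1: mem[0x01..0x05] <- [63 34 4f 45 39]
D2: mem[0x06..0x07] <- [63 34]
D3: mem[0x0e..0x14] <- [1b 63 34 4f 45 39 63]
query mem[0x03]=0x4f, mem[0x04]=0x45, mem[0x05]=0x39, mem[0x11]=0x4f

MEM[0x03,0x04,0x05,0x11] = 4f 45 39 4f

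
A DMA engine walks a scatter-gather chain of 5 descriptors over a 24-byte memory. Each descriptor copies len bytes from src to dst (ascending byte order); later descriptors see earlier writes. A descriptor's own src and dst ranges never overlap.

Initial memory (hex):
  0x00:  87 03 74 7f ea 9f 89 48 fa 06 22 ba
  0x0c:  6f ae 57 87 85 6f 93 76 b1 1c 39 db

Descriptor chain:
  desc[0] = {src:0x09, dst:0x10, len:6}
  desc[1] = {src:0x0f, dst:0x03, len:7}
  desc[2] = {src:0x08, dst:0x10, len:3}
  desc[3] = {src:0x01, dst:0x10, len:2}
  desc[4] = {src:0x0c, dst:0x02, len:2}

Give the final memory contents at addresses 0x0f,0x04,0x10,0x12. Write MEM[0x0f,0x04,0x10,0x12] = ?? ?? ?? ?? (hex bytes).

MEM[0x0f,0x04,0x10,0x12] = 87 06 03 22

#0 dst[0x10+6] := {0x06,0x22,0xba,0x6f,0xae,0x57}
#1 dst[0x03+7] := {0x87,0x06,0x22,0xba,0x6f,0xae,0x57}
#2 dst[0x10+3] := {0xae,0x57,0x22}
#3 dst[0x10+2] := {0x03,0x74}
#4 dst[0x02+2] := {0x6f,0xae}
query mem[0x0f]=0x87, mem[0x04]=0x06, mem[0x10]=0x03, mem[0x12]=0x22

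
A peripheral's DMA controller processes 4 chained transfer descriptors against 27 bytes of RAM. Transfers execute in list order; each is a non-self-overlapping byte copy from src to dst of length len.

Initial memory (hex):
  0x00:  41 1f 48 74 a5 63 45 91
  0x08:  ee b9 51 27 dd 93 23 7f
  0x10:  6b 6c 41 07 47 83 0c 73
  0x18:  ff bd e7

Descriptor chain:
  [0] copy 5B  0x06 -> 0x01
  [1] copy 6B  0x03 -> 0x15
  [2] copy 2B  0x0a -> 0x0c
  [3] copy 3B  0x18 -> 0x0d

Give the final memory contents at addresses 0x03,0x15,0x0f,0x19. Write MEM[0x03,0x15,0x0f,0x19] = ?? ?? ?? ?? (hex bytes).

D0: mem[0x01..0x05] <- [45 91 ee b9 51]
D1: mem[0x15..0x1a] <- [ee b9 51 45 91 ee]
D2: mem[0x0c..0x0d] <- [51 27]
D3: mem[0x0d..0x0f] <- [45 91 ee]
query mem[0x03]=0xee, mem[0x15]=0xee, mem[0x0f]=0xee, mem[0x19]=0x91

MEM[0x03,0x15,0x0f,0x19] = ee ee ee 91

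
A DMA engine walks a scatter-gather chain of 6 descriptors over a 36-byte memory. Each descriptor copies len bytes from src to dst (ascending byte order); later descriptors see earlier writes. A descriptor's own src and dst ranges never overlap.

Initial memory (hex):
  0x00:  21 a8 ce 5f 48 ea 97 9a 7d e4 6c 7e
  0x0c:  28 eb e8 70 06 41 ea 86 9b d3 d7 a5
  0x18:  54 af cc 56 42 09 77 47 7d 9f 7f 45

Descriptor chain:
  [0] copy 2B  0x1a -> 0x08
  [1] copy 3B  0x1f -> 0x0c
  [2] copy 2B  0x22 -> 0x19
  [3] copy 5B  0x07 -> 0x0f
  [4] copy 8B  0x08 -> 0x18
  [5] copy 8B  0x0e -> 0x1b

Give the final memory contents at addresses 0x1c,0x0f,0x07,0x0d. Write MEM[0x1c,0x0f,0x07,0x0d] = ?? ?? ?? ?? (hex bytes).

MEM[0x1c,0x0f,0x07,0x0d] = 9a 9a 9a 7d

D0: mem[0x08..0x09] <- [cc 56]
D1: mem[0x0c..0x0e] <- [47 7d 9f]
D2: mem[0x19..0x1a] <- [7f 45]
D3: mem[0x0f..0x13] <- [9a cc 56 6c 7e]
D4: mem[0x18..0x1f] <- [cc 56 6c 7e 47 7d 9f 9a]
D5: mem[0x1b..0x22] <- [9f 9a cc 56 6c 7e 9b d3]
query mem[0x1c]=0x9a, mem[0x0f]=0x9a, mem[0x07]=0x9a, mem[0x0d]=0x7d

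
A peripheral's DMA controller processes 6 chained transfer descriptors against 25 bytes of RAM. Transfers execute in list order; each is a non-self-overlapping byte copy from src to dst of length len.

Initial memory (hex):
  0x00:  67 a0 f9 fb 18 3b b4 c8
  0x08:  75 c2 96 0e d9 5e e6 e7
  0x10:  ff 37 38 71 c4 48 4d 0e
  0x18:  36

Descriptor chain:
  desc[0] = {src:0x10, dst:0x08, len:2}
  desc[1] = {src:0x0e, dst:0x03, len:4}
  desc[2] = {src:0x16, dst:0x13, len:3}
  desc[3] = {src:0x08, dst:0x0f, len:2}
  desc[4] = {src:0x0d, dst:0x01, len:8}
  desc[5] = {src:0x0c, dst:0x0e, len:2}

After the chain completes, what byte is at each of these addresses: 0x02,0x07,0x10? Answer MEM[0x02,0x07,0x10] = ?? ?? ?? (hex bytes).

[0] 0x10->0x08 len=2 : ff 37
[1] 0x0e->0x03 len=4 : e6 e7 ff 37
[2] 0x16->0x13 len=3 : 4d 0e 36
[3] 0x08->0x0f len=2 : ff 37
[4] 0x0d->0x01 len=8 : 5e e6 ff 37 37 38 4d 0e
[5] 0x0c->0x0e len=2 : d9 5e
query mem[0x02]=0xe6, mem[0x07]=0x4d, mem[0x10]=0x37

MEM[0x02,0x07,0x10] = e6 4d 37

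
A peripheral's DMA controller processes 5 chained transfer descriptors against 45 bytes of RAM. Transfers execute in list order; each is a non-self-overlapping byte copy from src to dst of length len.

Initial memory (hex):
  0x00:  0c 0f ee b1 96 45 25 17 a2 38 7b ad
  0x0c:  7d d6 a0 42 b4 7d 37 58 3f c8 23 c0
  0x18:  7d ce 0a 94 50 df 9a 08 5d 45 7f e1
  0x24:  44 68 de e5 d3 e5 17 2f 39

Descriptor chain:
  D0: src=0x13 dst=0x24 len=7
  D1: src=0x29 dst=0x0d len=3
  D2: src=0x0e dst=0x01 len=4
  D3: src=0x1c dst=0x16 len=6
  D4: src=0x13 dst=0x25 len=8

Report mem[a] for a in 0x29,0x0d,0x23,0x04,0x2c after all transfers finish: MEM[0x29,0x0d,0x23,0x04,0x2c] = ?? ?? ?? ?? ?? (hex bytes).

MEM[0x29,0x0d,0x23,0x04,0x2c] = df 7d e1 7d 5d

#0 dst[0x24+7] := {0x58,0x3f,0xc8,0x23,0xc0,0x7d,0xce}
#1 dst[0x0d+3] := {0x7d,0xce,0x2f}
#2 dst[0x01+4] := {0xce,0x2f,0xb4,0x7d}
#3 dst[0x16+6] := {0x50,0xdf,0x9a,0x08,0x5d,0x45}
#4 dst[0x25+8] := {0x58,0x3f,0xc8,0x50,0xdf,0x9a,0x08,0x5d}
query mem[0x29]=0xdf, mem[0x0d]=0x7d, mem[0x23]=0xe1, mem[0x04]=0x7d, mem[0x2c]=0x5d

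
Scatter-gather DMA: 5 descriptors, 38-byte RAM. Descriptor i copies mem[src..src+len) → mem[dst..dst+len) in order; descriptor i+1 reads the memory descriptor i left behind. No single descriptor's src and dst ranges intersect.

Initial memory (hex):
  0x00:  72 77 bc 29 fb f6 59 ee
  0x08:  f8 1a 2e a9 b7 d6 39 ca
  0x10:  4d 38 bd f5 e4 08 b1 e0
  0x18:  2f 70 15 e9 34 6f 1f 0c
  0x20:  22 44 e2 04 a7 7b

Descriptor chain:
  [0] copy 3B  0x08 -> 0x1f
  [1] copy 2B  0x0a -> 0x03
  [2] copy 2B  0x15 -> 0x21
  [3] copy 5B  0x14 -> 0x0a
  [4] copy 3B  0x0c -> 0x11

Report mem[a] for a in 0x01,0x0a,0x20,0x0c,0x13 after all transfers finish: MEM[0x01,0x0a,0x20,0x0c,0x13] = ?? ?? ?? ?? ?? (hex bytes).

MEM[0x01,0x0a,0x20,0x0c,0x13] = 77 e4 1a b1 2f

[0] 0x08->0x1f len=3 : f8 1a 2e
[1] 0x0a->0x03 len=2 : 2e a9
[2] 0x15->0x21 len=2 : 08 b1
[3] 0x14->0x0a len=5 : e4 08 b1 e0 2f
[4] 0x0c->0x11 len=3 : b1 e0 2f
query mem[0x01]=0x77, mem[0x0a]=0xe4, mem[0x20]=0x1a, mem[0x0c]=0xb1, mem[0x13]=0x2f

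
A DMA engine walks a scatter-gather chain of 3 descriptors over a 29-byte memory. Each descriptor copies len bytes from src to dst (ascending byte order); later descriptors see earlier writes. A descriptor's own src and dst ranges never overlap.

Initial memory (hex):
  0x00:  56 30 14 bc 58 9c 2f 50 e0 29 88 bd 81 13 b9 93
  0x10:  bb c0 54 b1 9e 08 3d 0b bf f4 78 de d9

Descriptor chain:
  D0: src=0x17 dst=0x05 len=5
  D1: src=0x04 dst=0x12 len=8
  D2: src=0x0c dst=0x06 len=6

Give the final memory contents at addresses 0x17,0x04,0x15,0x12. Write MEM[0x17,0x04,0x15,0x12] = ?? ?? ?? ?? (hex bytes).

MEM[0x17,0x04,0x15,0x12] = de 58 f4 58

D0: mem[0x05..0x09] <- [0b bf f4 78 de]
D1: mem[0x12..0x19] <- [58 0b bf f4 78 de 88 bd]
D2: mem[0x06..0x0b] <- [81 13 b9 93 bb c0]
query mem[0x17]=0xde, mem[0x04]=0x58, mem[0x15]=0xf4, mem[0x12]=0x58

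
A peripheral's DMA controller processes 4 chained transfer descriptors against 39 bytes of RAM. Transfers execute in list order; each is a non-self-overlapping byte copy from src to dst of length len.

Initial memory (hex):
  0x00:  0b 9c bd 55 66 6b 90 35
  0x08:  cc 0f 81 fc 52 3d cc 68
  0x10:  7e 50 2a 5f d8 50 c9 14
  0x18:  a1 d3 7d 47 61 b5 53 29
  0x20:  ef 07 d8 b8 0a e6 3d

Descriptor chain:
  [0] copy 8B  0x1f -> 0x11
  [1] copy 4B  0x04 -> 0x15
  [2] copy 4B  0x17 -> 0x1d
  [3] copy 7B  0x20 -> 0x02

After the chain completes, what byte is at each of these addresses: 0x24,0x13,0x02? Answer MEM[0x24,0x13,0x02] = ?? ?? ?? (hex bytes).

D0: mem[0x11..0x18] <- [29 ef 07 d8 b8 0a e6 3d]
D1: mem[0x15..0x18] <- [66 6b 90 35]
D2: mem[0x1d..0x20] <- [90 35 d3 7d]
D3: mem[0x02..0x08] <- [7d 07 d8 b8 0a e6 3d]
query mem[0x24]=0x0a, mem[0x13]=0x07, mem[0x02]=0x7d

MEM[0x24,0x13,0x02] = 0a 07 7d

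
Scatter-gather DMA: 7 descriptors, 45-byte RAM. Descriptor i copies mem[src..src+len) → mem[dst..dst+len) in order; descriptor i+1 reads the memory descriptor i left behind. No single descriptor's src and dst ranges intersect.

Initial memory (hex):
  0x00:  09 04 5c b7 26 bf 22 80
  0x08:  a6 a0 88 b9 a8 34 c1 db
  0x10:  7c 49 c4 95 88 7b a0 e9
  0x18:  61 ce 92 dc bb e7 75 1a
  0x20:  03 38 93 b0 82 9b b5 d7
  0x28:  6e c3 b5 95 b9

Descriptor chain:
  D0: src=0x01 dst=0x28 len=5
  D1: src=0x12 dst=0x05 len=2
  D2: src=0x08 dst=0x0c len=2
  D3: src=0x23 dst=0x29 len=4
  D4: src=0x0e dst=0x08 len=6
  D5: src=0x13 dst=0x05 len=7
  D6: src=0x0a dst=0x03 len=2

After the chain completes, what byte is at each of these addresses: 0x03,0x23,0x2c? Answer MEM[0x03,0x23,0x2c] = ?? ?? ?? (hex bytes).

MEM[0x03,0x23,0x2c] = 61 b0 b5

  after D0: wrote 5B at 0x28 = 045cb726bf
  after D1: wrote 2B at 0x05 = c495
  after D2: wrote 2B at 0x0c = a6a0
  after D3: wrote 4B at 0x29 = b0829bb5
  after D4: wrote 6B at 0x08 = c1db7c49c495
  after D5: wrote 7B at 0x05 = 95887ba0e961ce
  after D6: wrote 2B at 0x03 = 61ce
query mem[0x03]=0x61, mem[0x23]=0xb0, mem[0x2c]=0xb5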